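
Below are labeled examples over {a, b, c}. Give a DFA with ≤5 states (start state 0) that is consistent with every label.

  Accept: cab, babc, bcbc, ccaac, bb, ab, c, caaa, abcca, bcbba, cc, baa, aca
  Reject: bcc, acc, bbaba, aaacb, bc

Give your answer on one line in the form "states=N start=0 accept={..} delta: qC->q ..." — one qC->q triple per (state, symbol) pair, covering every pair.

State merging on the prefix tree: take the shortest (then alphabetical) example prefix whose next move is undefined and point that move at state 0, else 1, else 2, ...; a target is out if some Accept/Reject pair would then sit in one state with the same input left (inseparable). If every existing state is out, open a new one.
a: 0a undefined. 0a->0: no, cc/acc meet in 0 with "cc" left. Open state 1: 0a->1.
b: 0b undefined. 0b->0: no, c/bc meet in 0 with "c" left. 0b->1: ok.
c: 0c undefined. 0c->0: ok.
aa: 1a undefined. 1a->0: no, babc/bc meet in 1 with "c" left. 1a->1: no, ccaac/bc meet in 1 with "c" left. Open state 2: 1a->2.
ab: 1b undefined. 1b->0: no, abcca/bbaba meet in 1. 1b->1: ok.
ac: 1c undefined. 1c->0: no, bcbc/bcc meet in 0. 1c->1: no, cab/bcc meet in 1. 1c->2: no, ccaac/bcc meet in 2 with "c" left. Open state 3: 1c->3.
aaa: 2a undefined. 2a->0: no, cab/aaacb meet in 1. 2a->1: ok.
aca: 3a undefined. 3a->0: ok.
acc: 3c undefined. 3c->0: no, c/bcc meet in 0. 3c->1: no, cab/bcc meet in 1. 3c->2: ok.
bab: 2b undefined. 2b->0: no, cab/bbaba meet in 1. 2b->1: no, babc/bc meet in 3. 2b->2: no, cab/bbaba meet in 1. 2b->3: no, babc/bcc meet in 2. Open state 4: 2b->4.
bcb: 3b undefined. 3b->0: no, bcbc/aaacb meet in 0. 3b->1: no, cab/aaacb meet in 1. 3b->2: no, bcbba/bbaba meet in 4 with "a" left. 3b->3: no, bcbc/bcc meet in 2. 3b->4: ok.
babc: 4c undefined. 4c->0: ok.
bcbb: 4b undefined. 4b->0: ok.
bbaba: 4a undefined. 4a->0: no, babc/bbaba meet in 0. 4a->1: no, cab/bbaba meet in 1. 4a->2: ok.
ccaac: 2c undefined. 2c->0: ok.
All examples now run through 5 states with every (state, symbol) defined. Accept strings end in {0,1}, Reject strings end in {2,3,4}; accept={0,1}.

states=5 start=0 accept={0,1} delta: 0a->1 0b->1 0c->0 1a->2 1b->1 1c->3 2a->1 2b->4 2c->0 3a->0 3b->4 3c->2 4a->2 4b->0 4c->0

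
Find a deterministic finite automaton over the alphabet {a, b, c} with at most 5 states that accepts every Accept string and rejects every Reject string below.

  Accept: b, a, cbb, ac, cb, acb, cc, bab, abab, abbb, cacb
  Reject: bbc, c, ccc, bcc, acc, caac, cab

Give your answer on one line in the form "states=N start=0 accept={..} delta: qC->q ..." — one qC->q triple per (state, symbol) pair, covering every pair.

State merging on the prefix tree: take the shortest (then alphabetical) example prefix whose next move is undefined and point that move at state 0, else 1, else 2, ...; a target is out if some Accept/Reject pair would then sit in one state with the same input left (inseparable). If every existing state is out, open a new one.
a: 0a undefined. 0a->0: no, ac/c meet in 0 with "c" left. Open state 1: 0a->1.
b: 0b undefined. 0b->0: no, cc/bcc meet in 0 with "cc" left. 0b->1: ok.
c: 0c undefined. 0c->0: no, cbb/cab meet in 1 with "b" left. 0c->1: no, b/c meet in 1. Open state 2: 0c->2.
ab: 1b undefined. 1b->0: ok.
ac: 1c undefined. 1c->0: ok.
ba: 1a undefined. 1a->0: ok.
ca: 2a undefined. 2a->0: no, b/cab meet in 1. 2a->1: no, ac/cab meet in 0. 2a->2: no, cb/cab meet in 2 with "b" left. Open state 3: 2a->3.
cb: 2b undefined. 2b->0: ok.
cc: 2c undefined. 2c->0: ok.
caa: 3a undefined. 3a->0: ok.
cab: 3b undefined. 3b->0: no, ac/cab meet in 0. 3b->1: no, b/cab meet in 1. 3b->2: ok.
cac: 3c undefined. 3c->0: ok.
All examples now run through 4 states with every (state, symbol) defined. Accept strings end in {0,1}, Reject strings end in {2}; accept={0,1}.

states=4 start=0 accept={0,1} delta: 0a->1 0b->1 0c->2 1a->0 1b->0 1c->0 2a->3 2b->0 2c->0 3a->0 3b->2 3c->0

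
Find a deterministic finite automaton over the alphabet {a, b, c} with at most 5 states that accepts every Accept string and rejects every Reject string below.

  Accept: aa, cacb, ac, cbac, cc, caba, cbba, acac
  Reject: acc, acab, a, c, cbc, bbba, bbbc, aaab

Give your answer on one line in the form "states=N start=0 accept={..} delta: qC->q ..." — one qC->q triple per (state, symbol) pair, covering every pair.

states=4 start=0 accept={0,2} delta: 0a->1 0b->0 0c->1 1a->2 1b->3 1c->0 2a->1 2b->1 2c->0 3a->1 3b->1 3c->1

Grow the machine one transition at a time. Run the examples from 0; the earliest place one falls off (shortest prefix, ties alphabetical) gets sent to the lowest-numbered state that keeps every Accept/Reject pair distinguishable — a pair clashes when both reach the same state with identical unread suffix — and to a fresh state only if none does.
a: 0a undefined. 0a->0: no, aa/a meet in 0. Open state 1: 0a->1.
b: 0b undefined. 0b->0: ok.
c: 0c undefined. 0c->0: no, cc/c meet in 0. 0c->1: ok.
aa: 1a undefined. 1a->0: no, cacb/aaab meet in 1 with "b" left. 1a->1: no, aa/a meet in 1. Open state 2: 1a->2.
ac: 1c undefined. 1c->0: ok.
cb: 1b undefined. 1b->0: no, ac/acab meet in 0. 1b->1: no, ac/cbc meet in 0. 1b->2: no, aa/acab meet in 2. Open state 3: 1b->3.
aaa: 2a undefined. 2a->0: no, ac/aaab meet in 0. 2a->1: ok.
cab: 2b undefined. 2b->0: no, caba/acc meet in 1. 2b->1: ok.
cac: 2c undefined. 2c->0: ok.
cba: 3a undefined. 3a->0: no, cbac/acc meet in 1. 3a->1: ok.
cbb: 3b undefined. 3b->0: no, cbba/acc meet in 1. 3b->1: ok.
cbc: 3c undefined. 3c->0: no, cacb/cbc meet in 0. 3c->1: ok.
All examples now run through 4 states with every (state, symbol) defined. Accept strings end in {0,2}, Reject strings end in {1,3}; accept={0,2}.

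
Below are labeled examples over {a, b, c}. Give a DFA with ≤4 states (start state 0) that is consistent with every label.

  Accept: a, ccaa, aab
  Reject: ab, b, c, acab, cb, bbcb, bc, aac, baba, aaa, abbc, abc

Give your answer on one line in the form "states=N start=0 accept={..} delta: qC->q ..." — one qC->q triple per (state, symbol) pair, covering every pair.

states=4 start=0 accept={1,2} delta: 0a->1 0b->0 0c->0 1a->2 1b->3 1c->0 2a->0 2b->1 2c->0 3a->0 3b->0 3c->0

Fold the examples into a partial DFA from state 0: repeatedly fix the first undefined (state, symbol) met by the shortest-then-alphabetical prefix, trying targets in increasing order and rejecting any under which an Accept and a Reject string meet in one state with the same remainder; add a state when all current targets are rejected. Accepting states are where Accept strings end.
a: 0a undefined. 0a->0: no, a/aaa meet in 0. Open state 1: 0a->1.
b: 0b undefined. 0b->0: ok.
c: 0c undefined. 0c->0: ok.
aa: 1a undefined. 1a->0: no, a/aaa meet in 1. 1a->1: no, a/aaa meet in 1. Open state 2: 1a->2.
ab: 1b undefined. 1b->0: no, a/baba meet in 1. 1b->1: no, a/ab meet in 1. 1b->2: no, ccaa/ab meet in 2. Open state 3: 1b->3.
ac: 1c undefined. 1c->0: ok.
aaa: 2a undefined. 2a->0: ok.
aab: 2b undefined. 2b->0: no, aab/b meet in 0. 2b->1: ok.
aac: 2c undefined. 2c->0: ok.
abb: 3b undefined. 3b->0: ok.
abc: 3c undefined. 3c->0: ok.
baba: 3a undefined. 3a->0: ok.
All examples now run through 4 states with every (state, symbol) defined. Accept strings end in {1,2}, Reject strings end in {0,3}; accept={1,2}.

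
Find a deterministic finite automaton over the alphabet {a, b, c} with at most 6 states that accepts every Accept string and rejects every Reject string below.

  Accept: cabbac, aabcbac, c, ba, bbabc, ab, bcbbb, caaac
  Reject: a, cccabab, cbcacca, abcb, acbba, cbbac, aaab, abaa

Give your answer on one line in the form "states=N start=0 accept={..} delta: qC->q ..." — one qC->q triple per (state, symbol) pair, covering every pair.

states=5 start=0 accept={0,2,3} delta: 0a->1 0b->1 0c->0 1a->2 1b->3 1c->0 2a->0 2b->0 2c->0 3a->4 3b->0 3c->0 4a->1 4b->1 4c->1

Grow the machine one transition at a time. Run the examples from 0; the earliest place one falls off (shortest prefix, ties alphabetical) gets sent to the lowest-numbered state that keeps every Accept/Reject pair distinguishable — a pair clashes when both reach the same state with identical unread suffix — and to a fresh state only if none does.
a: 0a undefined. 0a->0: no, ab/aaab meet in 0 with "b" left. Open state 1: 0a->1.
b: 0b undefined. 0b->0: no, ba/a meet in 1. 0b->1: ok.
c: 0c undefined. 0c->0: ok.
aa: 1a undefined. 1a->0: no, ab/aaab meet in 1 with "b" left. 1a->1: no, ba/a meet in 1. Open state 2: 1a->2.
ab: 1b undefined. 1b->0: no, c/cccabab meet in 0. 1b->1: no, cabbac/cbbac meet in 2 with "c" left. 1b->2: no, caaac/cbbac meet in 2 with "ac" left. Open state 3: 1b->3.
ac: 1c undefined. 1c->0: ok.
aaa: 2a undefined. 2a->0: ok.
aab: 2b undefined. 2b->0: ok.
aba: 3a undefined. 3a->0: no, c/acbba meet in 0. 3a->1: no, c/cbbac meet in 0. 3a->2: no, aabcbac/cbbac meet in 2 with "c" left. 3a->3: no, ab/acbba meet in 3. Open state 4: 3a->4.
abc: 3c undefined. 3c->0: ok.
abaa: 4a undefined. 4a->0: no, c/abaa meet in 0. 4a->1: ok.
bbab: 4b undefined. 4b->0: no, c/cccabab meet in 0. 4b->1: ok.
cabb: 3b undefined. 3b->0: ok.
cbbac: 4c undefined. 4c->0: no, cabbac/cbbac meet in 0. 4c->1: ok.
aabcbac: 2c undefined. 2c->0: ok.
All examples now run through 5 states with every (state, symbol) defined. Accept strings end in {0,2,3}, Reject strings end in {1,4}; accept={0,2,3}.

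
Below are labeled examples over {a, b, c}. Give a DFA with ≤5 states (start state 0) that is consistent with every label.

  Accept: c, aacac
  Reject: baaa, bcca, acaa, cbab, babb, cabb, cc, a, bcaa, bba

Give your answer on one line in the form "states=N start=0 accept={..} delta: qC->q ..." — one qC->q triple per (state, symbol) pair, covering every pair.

Grow the machine one transition at a time. Run the examples from 0; the earliest place one falls off (shortest prefix, ties alphabetical) gets sent to the lowest-numbered state that keeps every Accept/Reject pair distinguishable — a pair clashes when both reach the same state with identical unread suffix — and to a fresh state only if none does.
a: 0a undefined. 0a->0: ok.
b: 0b undefined. 0b->0: ok.
c: 0c undefined. 0c->0: no, c/baaa meet in 0. Open state 1: 0c->1.
ca: 1a undefined. 1a->0: ok.
cb: 1b undefined. 1b->0: ok.
cc: 1c undefined. 1c->0: ok.
All examples now run through 2 states with every (state, symbol) defined. Accept strings end in {1}, Reject strings end in {0}; accept={1}.

states=2 start=0 accept={1} delta: 0a->0 0b->0 0c->1 1a->0 1b->0 1c->0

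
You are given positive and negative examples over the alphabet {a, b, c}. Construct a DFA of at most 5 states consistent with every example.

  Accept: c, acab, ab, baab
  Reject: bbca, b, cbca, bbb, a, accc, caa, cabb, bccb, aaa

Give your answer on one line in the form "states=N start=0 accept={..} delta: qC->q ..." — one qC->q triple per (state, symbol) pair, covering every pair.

Grow the machine one transition at a time. Run the examples from 0; the earliest place one falls off (shortest prefix, ties alphabetical) gets sent to the lowest-numbered state that keeps every Accept/Reject pair distinguishable — a pair clashes when both reach the same state with identical unread suffix — and to a fresh state only if none does.
a: 0a undefined. 0a->0: no, ab/b meet in 0 with "b" left. Open state 1: 0a->1.
b: 0b undefined. 0b->0: ok.
c: 0c undefined. 0c->0: no, c/b meet in 0. 0c->1: no, c/a meet in 1. Open state 2: 0c->2.
aa: 1a undefined. 1a->0: no, baab/b meet in 0. 1a->1: ok.
ab: 1b undefined. 1b->0: no, ab/b meet in 0. 1b->1: no, ab/a meet in 1. 1b->2: ok.
ac: 1c undefined. 1c->0: ok.
ca: 2a undefined. 2a->0: ok.
cb: 2b undefined. 2b->0: ok.
bcc: 2c undefined. 2c->0: ok.
All examples now run through 3 states with every (state, symbol) defined. Accept strings end in {2}, Reject strings end in {0,1}; accept={2}.

states=3 start=0 accept={2} delta: 0a->1 0b->0 0c->2 1a->1 1b->2 1c->0 2a->0 2b->0 2c->0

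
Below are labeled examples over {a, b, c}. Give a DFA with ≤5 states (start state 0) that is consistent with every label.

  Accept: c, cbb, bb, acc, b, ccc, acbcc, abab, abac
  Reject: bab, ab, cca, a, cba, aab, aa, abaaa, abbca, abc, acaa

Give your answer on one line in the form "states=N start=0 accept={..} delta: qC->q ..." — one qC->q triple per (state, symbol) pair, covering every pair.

State merging on the prefix tree: take the shortest (then alphabetical) example prefix whose next move is undefined and point that move at state 0, else 1, else 2, ...; a target is out if some Accept/Reject pair would then sit in one state with the same input left (inseparable). If every existing state is out, open a new one.
a: 0a undefined. 0a->0: no, b/ab meet in 0 with "b" left. Open state 1: 0a->1.
b: 0b undefined. 0b->0: ok.
c: 0c undefined. 0c->0: ok.
aa: 1a undefined. 1a->0: no, c/aab meet in 0. 1a->1: ok.
ab: 1b undefined. 1b->0: no, c/bab meet in 0. 1b->1: no, abab/bab meet in 1. Open state 2: 1b->2.
ac: 1c undefined. 1c->0: ok.
aba: 2a undefined. 2a->0: ok.
abb: 2b undefined. 2b->0: ok.
abc: 2c undefined. 2c->0: no, c/abc meet in 0. 2c->1: ok.
All examples now run through 3 states with every (state, symbol) defined. Accept strings end in {0}, Reject strings end in {1,2}; accept={0}.

states=3 start=0 accept={0} delta: 0a->1 0b->0 0c->0 1a->1 1b->2 1c->0 2a->0 2b->0 2c->1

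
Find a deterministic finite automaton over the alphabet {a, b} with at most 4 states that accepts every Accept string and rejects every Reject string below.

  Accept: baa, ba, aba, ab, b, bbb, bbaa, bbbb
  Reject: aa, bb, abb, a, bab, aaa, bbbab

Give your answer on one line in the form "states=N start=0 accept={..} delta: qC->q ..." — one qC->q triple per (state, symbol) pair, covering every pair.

Fold the examples into a partial DFA from state 0: repeatedly fix the first undefined (state, symbol) met by the shortest-then-alphabetical prefix, trying targets in increasing order and rejecting any under which an Accept and a Reject string meet in one state with the same remainder; add a state when all current targets are rejected. Accepting states are where Accept strings end.
a: 0a undefined. 0a->0: ok.
b: 0b undefined. 0b->0: no, baa/aa meet in 0. Open state 1: 0b->1.
ba: 1a undefined. 1a->0: no, baa/aa meet in 0. 1a->1: ok.
bb: 1b undefined. 1b->0: no, bbaa/aa meet in 0. 1b->1: no, baa/bb meet in 1. Open state 2: 1b->2.
bba: 2a undefined. 2a->0: no, bbaa/aa meet in 0. 2a->1: ok.
bbb: 2b undefined. 2b->0: no, baa/bbbab meet in 1. 2b->1: no, bbbb/bb meet in 2. 2b->2: no, bbb/bb meet in 2. Open state 3: 2b->3.
bbba: 3a undefined. 3a->0: no, baa/bbbab meet in 1. 3a->1: ok.
bbbb: 3b undefined. 3b->0: no, bbbb/aa meet in 0. 3b->1: ok.
All examples now run through 4 states with every (state, symbol) defined. Accept strings end in {1,3}, Reject strings end in {0,2}; accept={1,3}.

states=4 start=0 accept={1,3} delta: 0a->0 0b->1 1a->1 1b->2 2a->1 2b->3 3a->1 3b->1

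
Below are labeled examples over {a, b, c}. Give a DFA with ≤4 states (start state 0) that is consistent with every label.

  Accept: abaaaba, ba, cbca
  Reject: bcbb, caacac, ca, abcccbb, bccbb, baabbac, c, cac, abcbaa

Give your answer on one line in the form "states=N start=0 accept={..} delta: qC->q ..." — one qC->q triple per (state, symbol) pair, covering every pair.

states=3 start=0 accept={0} delta: 0a->0 0b->0 0c->1 1a->1 1b->1 1c->2 2a->0 2b->1 2c->1

Fold the examples into a partial DFA from state 0: repeatedly fix the first undefined (state, symbol) met by the shortest-then-alphabetical prefix, trying targets in increasing order and rejecting any under which an Accept and a Reject string meet in one state with the same remainder; add a state when all current targets are rejected. Accepting states are where Accept strings end.
a: 0a undefined. 0a->0: ok.
b: 0b undefined. 0b->0: ok.
c: 0c undefined. 0c->0: no, abaaaba/bcbb meet in 0. Open state 1: 0c->1.
ca: 1a undefined. 1a->0: no, abaaaba/ca meet in 0. 1a->1: ok.
cb: 1b undefined. 1b->0: no, abaaaba/bcbb meet in 0. 1b->1: ok.
bcc: 1c undefined. 1c->0: no, abaaaba/bccbb meet in 0. 1c->1: no, cbca/bcbb meet in 1. Open state 2: 1c->2.
bccb: 2b undefined. 2b->0: no, abaaaba/bccbb meet in 0. 2b->1: ok.
cbca: 2a undefined. 2a->0: ok.
abccc: 2c undefined. 2c->0: no, abaaaba/abcccbb meet in 0. 2c->1: ok.
All examples now run through 3 states with every (state, symbol) defined. Accept strings end in {0}, Reject strings end in {1,2}; accept={0}.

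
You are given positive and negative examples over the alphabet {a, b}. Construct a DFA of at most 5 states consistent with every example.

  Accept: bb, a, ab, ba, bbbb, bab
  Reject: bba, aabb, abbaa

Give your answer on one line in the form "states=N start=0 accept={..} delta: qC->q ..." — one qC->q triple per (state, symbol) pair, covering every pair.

states=4 start=0 accept={1,2} delta: 0a->1 0b->1 1a->1 1b->2 2a->0 2b->3 3a->2 3b->1

Fold the examples into a partial DFA from state 0: repeatedly fix the first undefined (state, symbol) met by the shortest-then-alphabetical prefix, trying targets in increasing order and rejecting any under which an Accept and a Reject string meet in one state with the same remainder; add a state when all current targets are rejected. Accepting states are where Accept strings end.
a: 0a undefined. 0a->0: no, bb/aabb meet in 0 with "bb" left. Open state 1: 0a->1.
b: 0b undefined. 0b->0: no, a/bba meet in 1. 0b->1: ok.
aa: 1a undefined. 1a->0: no, bb/aabb meet in 1 with "b" left. 1a->1: ok.
ab: 1b undefined. 1b->0: no, a/bba meet in 1. 1b->1: no, bb/bba meet in 1. Open state 2: 1b->2.
abb: 2b undefined. 2b->0: no, a/abbaa meet in 1. 2b->1: no, a/aabb meet in 1. 2b->2: no, bb/aabb meet in 2. Open state 3: 2b->3.
bba: 2a undefined. 2a->0: ok.
abba: 3a undefined. 3a->0: no, a/abbaa meet in 1. 3a->1: no, a/abbaa meet in 1. 3a->2: ok.
bbbb: 3b undefined. 3b->0: no, bbbb/bba meet in 0. 3b->1: ok.
All examples now run through 4 states with every (state, symbol) defined. Accept strings end in {1,2}, Reject strings end in {0,3}; accept={1,2}.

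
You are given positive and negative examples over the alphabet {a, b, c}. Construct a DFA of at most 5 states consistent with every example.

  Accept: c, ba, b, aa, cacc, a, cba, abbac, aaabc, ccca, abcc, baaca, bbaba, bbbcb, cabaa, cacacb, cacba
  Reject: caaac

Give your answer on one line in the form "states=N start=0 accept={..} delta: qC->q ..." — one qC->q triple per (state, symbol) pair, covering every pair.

states=4 start=0 accept={0,1,2} delta: 0a->0 0b->0 0c->1 1a->2 1b->0 1c->0 2a->1 2b->0 2c->3 3a->0 3b->0 3c->0

Fold the examples into a partial DFA from state 0: repeatedly fix the first undefined (state, symbol) met by the shortest-then-alphabetical prefix, trying targets in increasing order and rejecting any under which an Accept and a Reject string meet in one state with the same remainder; add a state when all current targets are rejected. Accepting states are where Accept strings end.
a: 0a undefined. 0a->0: ok.
b: 0b undefined. 0b->0: ok.
c: 0c undefined. 0c->0: no, c/caaac meet in 0. Open state 1: 0c->1.
ca: 1a undefined. 1a->0: no, c/caaac meet in 1. 1a->1: no, abcc/caaac meet in 1 with "c" left. Open state 2: 1a->2.
cb: 1b undefined. 1b->0: ok.
cc: 1c undefined. 1c->0: ok.
caa: 2a undefined. 2a->0: no, c/caaac meet in 1. 2a->1: ok.
cab: 2b undefined. 2b->0: ok.
cac: 2c undefined. 2c->0: no, ba/caaac meet in 0. 2c->1: no, c/caaac meet in 1. 2c->2: no, cacc/caaac meet in 2. Open state 3: 2c->3.
caca: 3a undefined. 3a->0: ok.
cacb: 3b undefined. 3b->0: ok.
cacc: 3c undefined. 3c->0: ok.
All examples now run through 4 states with every (state, symbol) defined. Accept strings end in {0,1,2}, Reject strings end in {3}; accept={0,1,2}.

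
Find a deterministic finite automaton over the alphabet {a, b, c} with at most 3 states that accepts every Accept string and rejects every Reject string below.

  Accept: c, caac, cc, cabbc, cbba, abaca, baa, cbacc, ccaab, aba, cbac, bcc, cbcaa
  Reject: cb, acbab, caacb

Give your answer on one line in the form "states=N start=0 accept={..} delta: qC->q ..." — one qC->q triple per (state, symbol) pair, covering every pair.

states=3 start=0 accept={0,1} delta: 0a->0 0b->0 0c->1 1a->0 1b->2 1c->0 2a->1 2b->0 2c->0

Grow the machine one transition at a time. Run the examples from 0; the earliest place one falls off (shortest prefix, ties alphabetical) gets sent to the lowest-numbered state that keeps every Accept/Reject pair distinguishable — a pair clashes when both reach the same state with identical unread suffix — and to a fresh state only if none does.
a: 0a undefined. 0a->0: ok.
b: 0b undefined. 0b->0: ok.
c: 0c undefined. 0c->0: no, c/cb meet in 0. Open state 1: 0c->1.
ca: 1a undefined. 1a->0: ok.
cb: 1b undefined. 1b->0: no, cbba/cb meet in 0. 1b->1: no, c/cb meet in 1. Open state 2: 1b->2.
cc: 1c undefined. 1c->0: ok.
cba: 2a undefined. 2a->0: no, cc/acbab meet in 0. 2a->1: ok.
cbb: 2b undefined. 2b->0: ok.
cbc: 2c undefined. 2c->0: ok.
All examples now run through 3 states with every (state, symbol) defined. Accept strings end in {0,1}, Reject strings end in {2}; accept={0,1}.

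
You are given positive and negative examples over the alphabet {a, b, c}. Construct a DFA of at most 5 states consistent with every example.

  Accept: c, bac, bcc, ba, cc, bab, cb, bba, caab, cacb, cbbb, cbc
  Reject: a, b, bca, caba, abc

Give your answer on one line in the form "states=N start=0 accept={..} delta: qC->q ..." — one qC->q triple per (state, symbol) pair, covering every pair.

states=4 start=0 accept={2,3} delta: 0a->0 0b->1 0c->2 1a->2 1b->1 1c->0 2a->2 2b->3 2c->2 3a->0 3b->2 3c->2

Grow the machine one transition at a time. Run the examples from 0; the earliest place one falls off (shortest prefix, ties alphabetical) gets sent to the lowest-numbered state that keeps every Accept/Reject pair distinguishable — a pair clashes when both reach the same state with identical unread suffix — and to a fresh state only if none does.
a: 0a undefined. 0a->0: ok.
b: 0b undefined. 0b->0: no, c/abc meet in 0 with "c" left. Open state 1: 0b->1.
c: 0c undefined. 0c->0: no, c/a meet in 0. 0c->1: no, c/b meet in 1. Open state 2: 0c->2.
ba: 1a undefined. 1a->0: no, ba/a meet in 0. 1a->1: no, bac/abc meet in 1 with "c" left. 1a->2: ok.
bb: 1b undefined. 1b->0: no, bba/a meet in 0. 1b->1: ok.
bc: 1c undefined. 1c->0: ok.
ca: 2a undefined. 2a->0: no, c/caba meet in 2. 2a->1: no, c/caba meet in 2. 2a->2: ok.
cb: 2b undefined. 2b->0: no, bab/a meet in 0. 2b->1: no, c/caba meet in 2. 2b->2: no, c/caba meet in 2. Open state 3: 2b->3.
cc: 2c undefined. 2c->0: no, bac/a meet in 0. 2c->1: no, bac/b meet in 1. 2c->2: ok.
cbb: 3b undefined. 3b->0: no, cbbb/b meet in 1. 3b->1: no, cbbb/b meet in 1. 3b->2: ok.
cbc: 3c undefined. 3c->0: no, cbc/a meet in 0. 3c->1: no, cbc/b meet in 1. 3c->2: ok.
caba: 3a undefined. 3a->0: ok.
All examples now run through 4 states with every (state, symbol) defined. Accept strings end in {2,3}, Reject strings end in {0,1}; accept={2,3}.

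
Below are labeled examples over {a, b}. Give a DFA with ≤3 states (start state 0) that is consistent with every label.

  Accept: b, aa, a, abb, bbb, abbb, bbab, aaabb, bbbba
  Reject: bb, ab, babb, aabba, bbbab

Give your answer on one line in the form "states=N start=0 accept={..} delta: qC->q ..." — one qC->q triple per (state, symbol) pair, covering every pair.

states=3 start=0 accept={0,1} delta: 0a->1 0b->1 1a->0 1b->2 2a->2 2b->0

Fold the examples into a partial DFA from state 0: repeatedly fix the first undefined (state, symbol) met by the shortest-then-alphabetical prefix, trying targets in increasing order and rejecting any under which an Accept and a Reject string meet in one state with the same remainder; add a state when all current targets are rejected. Accepting states are where Accept strings end.
a: 0a undefined. 0a->0: no, b/ab meet in 0 with "b" left. Open state 1: 0a->1.
b: 0b undefined. 0b->0: no, b/bb meet in 0. 0b->1: ok.
aa: 1a undefined. 1a->0: ok.
ab: 1b undefined. 1b->0: no, b/aabba meet in 1. 1b->1: no, b/bb meet in 1. Open state 2: 1b->2.
abb: 2b undefined. 2b->0: ok.
bba: 2a undefined. 2a->0: no, aa/aabba meet in 0. 2a->1: no, b/aabba meet in 1. 2a->2: ok.
All examples now run through 3 states with every (state, symbol) defined. Accept strings end in {0,1}, Reject strings end in {2}; accept={0,1}.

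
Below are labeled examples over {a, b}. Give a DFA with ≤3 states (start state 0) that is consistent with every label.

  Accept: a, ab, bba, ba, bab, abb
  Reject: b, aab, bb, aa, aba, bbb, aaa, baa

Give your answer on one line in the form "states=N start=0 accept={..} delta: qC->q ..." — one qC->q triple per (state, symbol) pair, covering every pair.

Grow the machine one transition at a time. Run the examples from 0; the earliest place one falls off (shortest prefix, ties alphabetical) gets sent to the lowest-numbered state that keeps every Accept/Reject pair distinguishable — a pair clashes when both reach the same state with identical unread suffix — and to a fresh state only if none does.
a: 0a undefined. 0a->0: no, a/aa meet in 0. Open state 1: 0a->1.
b: 0b undefined. 0b->0: ok.
aa: 1a undefined. 1a->0: no, a/aaa meet in 1. 1a->1: no, a/aa meet in 1. Open state 2: 1a->2.
ab: 1b undefined. 1b->0: no, a/aba meet in 1. 1b->1: ok.
aaa: 2a undefined. 2a->0: ok.
aab: 2b undefined. 2b->0: ok.
All examples now run through 3 states with every (state, symbol) defined. Accept strings end in {1}, Reject strings end in {0,2}; accept={1}.

states=3 start=0 accept={1} delta: 0a->1 0b->0 1a->2 1b->1 2a->0 2b->0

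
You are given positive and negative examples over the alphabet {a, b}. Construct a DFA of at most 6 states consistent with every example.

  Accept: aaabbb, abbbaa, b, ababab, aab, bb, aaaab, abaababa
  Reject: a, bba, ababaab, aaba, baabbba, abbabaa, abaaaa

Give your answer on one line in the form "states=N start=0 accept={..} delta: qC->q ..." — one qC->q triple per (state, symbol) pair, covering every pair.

states=5 start=0 accept={1,3} delta: 0a->0 0b->1 1a->2 1b->1 2a->3 2b->2 3a->4 3b->1 4a->0 4b->0

Fold the examples into a partial DFA from state 0: repeatedly fix the first undefined (state, symbol) met by the shortest-then-alphabetical prefix, trying targets in increasing order and rejecting any under which an Accept and a Reject string meet in one state with the same remainder; add a state when all current targets are rejected. Accepting states are where Accept strings end.
a: 0a undefined. 0a->0: ok.
b: 0b undefined. 0b->0: no, aaabbb/a meet in 0. Open state 1: 0b->1.
ba: 1a undefined. 1a->0: no, b/ababaab meet in 1. 1a->1: no, b/aaba meet in 1. Open state 2: 1a->2.
bb: 1b undefined. 1b->0: no, abbbaa/abbabaa meet in 2 with "a" left. 1b->1: ok.
baa: 2a undefined. 2a->0: no, abbbaa/a meet in 0. 2a->1: no, aaabbb/abaaaa meet in 1. 2a->2: no, abbbaa/bba meet in 2. Open state 3: 2a->3.
abab: 2b undefined. 2b->0: no, aaabbb/ababaab meet in 1. 2b->1: no, abbbaa/abbabaa meet in 3. 2b->2: ok.
baab: 3b undefined. 3b->0: no, ababab/a meet in 0. 3b->1: ok.
abaaa: 3a undefined. 3a->0: no, aaabbb/ababaab meet in 1. 3a->1: no, aaabbb/ababaab meet in 1. 3a->2: no, abbbaa/abaaaa meet in 3. 3a->3: no, aaabbb/ababaab meet in 1. Open state 4: 3a->4.
abaaaa: 4a undefined. 4a->0: ok.
ababaab: 4b undefined. 4b->0: ok.
All examples now run through 5 states with every (state, symbol) defined. Accept strings end in {1,3}, Reject strings end in {0,2,4}; accept={1,3}.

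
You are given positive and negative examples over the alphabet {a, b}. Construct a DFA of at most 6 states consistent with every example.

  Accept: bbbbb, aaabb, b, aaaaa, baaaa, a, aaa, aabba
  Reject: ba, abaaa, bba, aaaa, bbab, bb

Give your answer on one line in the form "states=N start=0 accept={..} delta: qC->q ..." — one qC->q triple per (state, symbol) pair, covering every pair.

Fold the examples into a partial DFA from state 0: repeatedly fix the first undefined (state, symbol) met by the shortest-then-alphabetical prefix, trying targets in increasing order and rejecting any under which an Accept and a Reject string meet in one state with the same remainder; add a state when all current targets are rejected. Accepting states are where Accept strings end.
a: 0a undefined. 0a->0: no, aaabb/bb meet in 0 with "bb" left. Open state 1: 0a->1.
b: 0b undefined. 0b->0: no, bbbbb/bb meet in 0. 0b->1: ok.
aa: 1a undefined. 1a->0: no, aabba/bba meet in 1 with "ba" left. 1a->1: no, b/ba meet in 1. Open state 2: 1a->2.
ab: 1b undefined. 1b->0: no, bbbbb/bba meet in 1. 1b->1: no, bbbbb/bb meet in 1. 1b->2: no, aaaaa/abaaa meet in 2 with "aaa" left. Open state 3: 1b->3.
aaa: 2a undefined. 2a->0: no, aaabb/bb meet in 3. 2a->1: ok.
aab: 2b undefined. 2b->0: no, aabba/ba meet in 2. 2b->1: no, aabba/bba meet in 3 with "a" left. 2b->2: ok.
aba: 3a undefined. 3a->0: no, b/bbab meet in 1. 3a->1: no, b/abaaa meet in 1. 3a->2: ok.
bbb: 3b undefined. 3b->0: no, bbbbb/bb meet in 3. 3b->1: ok.
All examples now run through 4 states with every (state, symbol) defined. Accept strings end in {1}, Reject strings end in {2,3}; accept={1}.

states=4 start=0 accept={1} delta: 0a->1 0b->1 1a->2 1b->3 2a->1 2b->2 3a->2 3b->1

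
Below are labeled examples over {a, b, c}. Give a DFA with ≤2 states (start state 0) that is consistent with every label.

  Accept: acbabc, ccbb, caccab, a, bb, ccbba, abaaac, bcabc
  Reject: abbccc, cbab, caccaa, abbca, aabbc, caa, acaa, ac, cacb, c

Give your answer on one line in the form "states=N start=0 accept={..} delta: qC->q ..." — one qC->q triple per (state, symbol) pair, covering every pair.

states=2 start=0 accept={0} delta: 0a->0 0b->1 0c->1 1a->1 1b->0 1c->0

Fold the examples into a partial DFA from state 0: repeatedly fix the first undefined (state, symbol) met by the shortest-then-alphabetical prefix, trying targets in increasing order and rejecting any under which an Accept and a Reject string meet in one state with the same remainder; add a state when all current targets are rejected. Accepting states are where Accept strings end.
a: 0a undefined. 0a->0: ok.
b: 0b undefined. 0b->0: no, abaaac/aabbc meet in 0 with "c" left. Open state 1: 0b->1.
c: 0c undefined. 0c->0: no, caccab/cacb meet in 1. 0c->1: ok.
bb: 1b undefined. 1b->0: ok.
bc: 1c undefined. 1c->0: ok.
ca: 1a undefined. 1a->0: no, acbabc/caccaa meet in 0. 1a->1: ok.
All examples now run through 2 states with every (state, symbol) defined. Accept strings end in {0}, Reject strings end in {1}; accept={0}.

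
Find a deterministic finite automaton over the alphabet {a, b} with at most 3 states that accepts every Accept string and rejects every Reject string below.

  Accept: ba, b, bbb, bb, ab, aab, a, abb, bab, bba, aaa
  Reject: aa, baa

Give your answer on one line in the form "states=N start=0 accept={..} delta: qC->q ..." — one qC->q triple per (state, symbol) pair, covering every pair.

states=3 start=0 accept={0,1} delta: 0a->1 0b->0 1a->2 1b->0 2a->0 2b->0

State merging on the prefix tree: take the shortest (then alphabetical) example prefix whose next move is undefined and point that move at state 0, else 1, else 2, ...; a target is out if some Accept/Reject pair would then sit in one state with the same input left (inseparable). If every existing state is out, open a new one.
a: 0a undefined. 0a->0: no, a/aa meet in 0. Open state 1: 0a->1.
b: 0b undefined. 0b->0: ok.
aa: 1a undefined. 1a->0: no, b/aa meet in 0. 1a->1: no, ba/aa meet in 1. Open state 2: 1a->2.
ab: 1b undefined. 1b->0: ok.
aaa: 2a undefined. 2a->0: ok.
aab: 2b undefined. 2b->0: ok.
All examples now run through 3 states with every (state, symbol) defined. Accept strings end in {0,1}, Reject strings end in {2}; accept={0,1}.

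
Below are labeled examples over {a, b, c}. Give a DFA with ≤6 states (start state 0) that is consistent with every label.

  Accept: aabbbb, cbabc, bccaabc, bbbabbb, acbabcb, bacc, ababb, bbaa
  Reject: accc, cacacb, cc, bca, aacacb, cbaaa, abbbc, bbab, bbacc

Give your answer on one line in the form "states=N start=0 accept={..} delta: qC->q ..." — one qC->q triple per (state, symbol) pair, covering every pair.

Grow the machine one transition at a time. Run the examples from 0; the earliest place one falls off (shortest prefix, ties alphabetical) gets sent to the lowest-numbered state that keeps every Accept/Reject pair distinguishable — a pair clashes when both reach the same state with identical unread suffix — and to a fresh state only if none does.
a: 0a undefined. 0a->0: ok.
b: 0b undefined. 0b->0: no, aabbbb/bbab meet in 0. Open state 1: 0b->1.
c: 0c undefined. 0c->0: ok.
ba: 1a undefined. 1a->0: no, bacc/accc meet in 0. 1a->1: ok.
bb: 1b undefined. 1b->0: no, aabbbb/accc meet in 0. 1b->1: no, aabbbb/cacacb meet in 1. Open state 2: 1b->2.
bc: 1c undefined. 1c->0: no, bccaabc/accc meet in 0. 1c->1: no, bacc/cacacb meet in 1. 1c->2: ok.
bba: 2a undefined. 2a->0: no, bbaa/accc meet in 0. 2a->1: no, cbabc/bbacc meet in 2 with "c" left. 2a->2: no, ababb/bbab meet in 2 with "b" left. Open state 3: 2a->3.
bbb: 2b undefined. 2b->0: no, aabbbb/cacacb meet in 1. 2b->1: no, aabbbb/abbbc meet in 2. 2b->2: no, cbabc/abbbc meet in 2 with "c" left. 2b->3: no, aabbbb/bbab meet in 3 with "b" left. Open state 4: 2b->4.
bcc: 2c undefined. 2c->0: no, cbabc/accc meet in 0. 2c->1: no, cbabc/cacacb meet in 1. 2c->2: ok.
bbaa: 3a undefined. 3a->0: no, bbaa/accc meet in 0. 3a->1: no, bbaa/cacacb meet in 1. 3a->2: no, bccaabc/abbbc meet in 4 with "c" left. 3a->3: no, bbaa/bca meet in 3. 3a->4: ok.
bbab: 3b undefined. 3b->0: ok.
bbac: 3c undefined. 3c->0: ok.
bbba: 4a undefined. 4a->0: ok.
abbbc: 4c undefined. 4c->0: ok.
aabbbb: 4b undefined. 4b->0: no, aabbbb/accc meet in 0. 4b->1: no, aabbbb/cacacb meet in 1. 4b->2: ok.
All examples now run through 5 states with every (state, symbol) defined. Accept strings end in {2,4}, Reject strings end in {0,1,3}; accept={2,4}.

states=5 start=0 accept={2,4} delta: 0a->0 0b->1 0c->0 1a->1 1b->2 1c->2 2a->3 2b->4 2c->2 3a->4 3b->0 3c->0 4a->0 4b->2 4c->0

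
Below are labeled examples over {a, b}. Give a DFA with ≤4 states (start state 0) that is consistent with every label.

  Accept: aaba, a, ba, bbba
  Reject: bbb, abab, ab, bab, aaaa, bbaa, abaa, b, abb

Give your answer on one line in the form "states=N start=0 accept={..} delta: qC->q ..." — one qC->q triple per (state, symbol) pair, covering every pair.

State merging on the prefix tree: take the shortest (then alphabetical) example prefix whose next move is undefined and point that move at state 0, else 1, else 2, ...; a target is out if some Accept/Reject pair would then sit in one state with the same input left (inseparable). If every existing state is out, open a new one.
a: 0a undefined. 0a->0: no, a/aaaa meet in 0. Open state 1: 0a->1.
b: 0b undefined. 0b->0: ok.
aa: 1a undefined. 1a->0: ok.
ab: 1b undefined. 1b->0: ok.
All examples now run through 2 states with every (state, symbol) defined. Accept strings end in {1}, Reject strings end in {0}; accept={1}.

states=2 start=0 accept={1} delta: 0a->1 0b->0 1a->0 1b->0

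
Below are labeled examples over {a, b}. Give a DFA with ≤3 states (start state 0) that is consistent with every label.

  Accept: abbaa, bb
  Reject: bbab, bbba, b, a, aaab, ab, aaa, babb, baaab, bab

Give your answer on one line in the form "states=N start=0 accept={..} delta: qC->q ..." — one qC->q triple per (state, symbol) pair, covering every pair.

states=3 start=0 accept={2} delta: 0a->0 0b->1 1a->2 1b->2 2a->2 2b->0

State merging on the prefix tree: take the shortest (then alphabetical) example prefix whose next move is undefined and point that move at state 0, else 1, else 2, ...; a target is out if some Accept/Reject pair would then sit in one state with the same input left (inseparable). If every existing state is out, open a new one.
a: 0a undefined. 0a->0: ok.
b: 0b undefined. 0b->0: no, abbaa/bbab meet in 0. Open state 1: 0b->1.
ba: 1a undefined. 1a->0: no, bb/babb meet in 1 with "b" left. 1a->1: no, bb/baaab meet in 1 with "b" left. Open state 2: 1a->2.
bb: 1b undefined. 1b->0: no, abbaa/a meet in 0. 1b->1: no, bb/b meet in 1. 1b->2: ok.
baa: 2a undefined. 2a->0: no, abbaa/a meet in 0. 2a->1: no, abbaa/bbab meet in 2. 2a->2: ok.
bab: 2b undefined. 2b->0: ok.
All examples now run through 3 states with every (state, symbol) defined. Accept strings end in {2}, Reject strings end in {0,1}; accept={2}.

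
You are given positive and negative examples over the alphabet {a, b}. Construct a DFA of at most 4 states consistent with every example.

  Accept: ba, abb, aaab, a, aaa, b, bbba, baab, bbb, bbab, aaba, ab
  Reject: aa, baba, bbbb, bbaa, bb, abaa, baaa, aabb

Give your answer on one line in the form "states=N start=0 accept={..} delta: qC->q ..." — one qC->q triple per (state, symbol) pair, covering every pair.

State merging on the prefix tree: take the shortest (then alphabetical) example prefix whose next move is undefined and point that move at state 0, else 1, else 2, ...; a target is out if some Accept/Reject pair would then sit in one state with the same input left (inseparable). If every existing state is out, open a new one.
a: 0a undefined. 0a->0: no, abb/bb meet in 0 with "bb" left. Open state 1: 0a->1.
b: 0b undefined. 0b->0: no, aaa/baaa meet in 1 with "aa" left. 0b->1: no, ba/aa meet in 1 with "a" left. Open state 2: 0b->2.
aa: 1a undefined. 1a->0: ok.
ab: 1b undefined. 1b->0: no, aaab/aa meet in 0. 1b->1: no, abb/abaa meet in 1. 1b->2: no, abb/bb meet in 2 with "b" left. Open state 3: 1b->3.
ba: 2a undefined. 2a->0: no, ba/aa meet in 0. 2a->1: no, ba/baaa meet in 1. 2a->2: no, ba/baaa meet in 2. 2a->3: ok.
bb: 2b undefined. 2b->0: ok.
aba: 3a undefined. 3a->0: no, a/abaa meet in 1. 3a->1: ok.
abb: 3b undefined. 3b->0: no, abb/aa meet in 0. 3b->1: ok.
All examples now run through 4 states with every (state, symbol) defined. Accept strings end in {1,2,3}, Reject strings end in {0}; accept={1,2,3}.

states=4 start=0 accept={1,2,3} delta: 0a->1 0b->2 1a->0 1b->3 2a->3 2b->0 3a->1 3b->1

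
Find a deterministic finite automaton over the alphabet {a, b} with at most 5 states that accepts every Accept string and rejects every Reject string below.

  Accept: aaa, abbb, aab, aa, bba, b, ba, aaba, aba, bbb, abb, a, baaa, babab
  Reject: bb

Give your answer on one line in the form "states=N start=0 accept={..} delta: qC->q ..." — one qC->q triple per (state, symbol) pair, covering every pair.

states=3 start=0 accept={0,1} delta: 0a->1 0b->1 1a->0 1b->2 2a->0 2b->0

Fold the examples into a partial DFA from state 0: repeatedly fix the first undefined (state, symbol) met by the shortest-then-alphabetical prefix, trying targets in increasing order and rejecting any under which an Accept and a Reject string meet in one state with the same remainder; add a state when all current targets are rejected. Accepting states are where Accept strings end.
a: 0a undefined. 0a->0: no, abb/bb meet in 0 with "bb" left. Open state 1: 0a->1.
b: 0b undefined. 0b->0: no, b/bb meet in 0. 0b->1: ok.
aa: 1a undefined. 1a->0: ok.
ab: 1b undefined. 1b->0: no, abbb/bb meet in 0. 1b->1: no, aaa/bb meet in 1. Open state 2: 1b->2.
aba: 2a undefined. 2a->0: ok.
abb: 2b undefined. 2b->0: ok.
All examples now run through 3 states with every (state, symbol) defined. Accept strings end in {0,1}, Reject strings end in {2}; accept={0,1}.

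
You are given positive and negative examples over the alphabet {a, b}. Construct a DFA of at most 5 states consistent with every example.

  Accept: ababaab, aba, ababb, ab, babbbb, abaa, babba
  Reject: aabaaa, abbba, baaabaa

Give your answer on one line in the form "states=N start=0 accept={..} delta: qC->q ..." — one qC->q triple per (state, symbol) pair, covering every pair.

states=5 start=0 accept={0,1,2,3} delta: 0a->0 0b->1 1a->2 1b->2 2a->3 2b->3 3a->4 3b->0 4a->0 4b->2

State merging on the prefix tree: take the shortest (then alphabetical) example prefix whose next move is undefined and point that move at state 0, else 1, else 2, ...; a target is out if some Accept/Reject pair would then sit in one state with the same input left (inseparable). If every existing state is out, open a new one.
a: 0a undefined. 0a->0: ok.
b: 0b undefined. 0b->0: no, ababaab/aabaaa meet in 0. Open state 1: 0b->1.
ba: 1a undefined. 1a->0: no, aba/aabaaa meet in 0. 1a->1: no, aba/aabaaa meet in 1. Open state 2: 1a->2.
abb: 1b undefined. 1b->0: no, aba/abbba meet in 2. 1b->1: no, aba/abbba meet in 2. 1b->2: ok.
baa: 2a undefined. 2a->0: no, abaa/aabaaa meet in 0. 2a->1: no, aba/aabaaa meet in 2. 2a->2: no, aba/aabaaa meet in 2. Open state 3: 2a->3.
bab: 2b undefined. 2b->0: no, babbbb/abbba meet in 0. 2b->1: no, aba/abbba meet in 2. 2b->2: no, abaa/abbba meet in 3. 2b->3: ok.
baaa: 3a undefined. 3a->0: no, abaa/baaabaa meet in 3. 3a->1: no, ab/aabaaa meet in 1. 3a->2: no, aba/aabaaa meet in 2. 3a->3: no, abaa/aabaaa meet in 3. Open state 4: 3a->4.
babb: 3b undefined. 3b->0: ok.
baaab: 4b undefined. 4b->0: no, ababb/baaabaa meet in 0. 4b->1: no, abaa/baaabaa meet in 3. 4b->2: ok.
ababaa: 4a undefined. 4a->0: ok.
All examples now run through 5 states with every (state, symbol) defined. Accept strings end in {0,1,2,3}, Reject strings end in {4}; accept={0,1,2,3}.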